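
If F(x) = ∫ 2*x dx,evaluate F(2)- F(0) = 4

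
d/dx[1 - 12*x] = -12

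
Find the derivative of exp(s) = exp(s)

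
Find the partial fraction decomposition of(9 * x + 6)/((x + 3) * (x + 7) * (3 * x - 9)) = -19/(40*(x + 7)) + 7/(24*(x + 3)) + 11/(60*(x - 3))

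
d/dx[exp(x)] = exp(x)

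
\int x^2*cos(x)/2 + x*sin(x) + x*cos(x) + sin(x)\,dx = x*(x + 2)*sin(x)/2 + C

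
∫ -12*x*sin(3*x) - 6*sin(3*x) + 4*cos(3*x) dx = (4*x + 2)*cos(3*x) + C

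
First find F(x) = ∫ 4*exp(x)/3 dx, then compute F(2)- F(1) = -4*E/3 + 4*exp(2)/3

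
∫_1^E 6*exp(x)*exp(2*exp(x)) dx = -3*exp(2*E) + 3*exp(2*exp(E))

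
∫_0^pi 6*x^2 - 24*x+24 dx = 2*(-2 + pi)^3 + 16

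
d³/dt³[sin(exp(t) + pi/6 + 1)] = (-exp(2*t)*cos(exp(t) + pi/6 + 1) - 3*exp(t)*sin(exp(t) + pi/6 + 1) + cos(exp(t) + pi/6 + 1))*exp(t)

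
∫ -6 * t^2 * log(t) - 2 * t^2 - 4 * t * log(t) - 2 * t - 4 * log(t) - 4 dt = -2*t*(t^2 + t + 2)*log(t) + C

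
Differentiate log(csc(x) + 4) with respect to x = -cot(x)*csc(x)/(csc(x) + 4)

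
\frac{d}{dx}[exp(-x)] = -exp(-x)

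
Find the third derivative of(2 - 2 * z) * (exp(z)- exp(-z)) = (-2*z*exp(2*z) - 2*z - 4*exp(2*z) + 8)*exp(-z)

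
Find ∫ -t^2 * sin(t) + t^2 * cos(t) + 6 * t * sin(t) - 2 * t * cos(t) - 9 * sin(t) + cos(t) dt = sqrt(2)*((t - 2)^2 + 1)*sin(t + pi/4) + C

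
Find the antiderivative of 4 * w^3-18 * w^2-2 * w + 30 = w^4 - 6*w^3 - w^2 + 30*w + C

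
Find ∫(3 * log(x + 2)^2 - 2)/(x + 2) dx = (log(x + 2)^2 - 2)*log(x + 2) + C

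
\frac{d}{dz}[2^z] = 2^z*log(2)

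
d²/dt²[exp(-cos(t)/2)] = (sin(t)^2 + 2*cos(t))*exp(-cos(t)/2)/4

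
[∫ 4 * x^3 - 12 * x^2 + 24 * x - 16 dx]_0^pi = -16 + (-2*pi + 4 + pi^2)^2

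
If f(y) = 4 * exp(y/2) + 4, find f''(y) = exp(y/2)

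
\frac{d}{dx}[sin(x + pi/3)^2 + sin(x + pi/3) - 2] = cos(x + pi/3) + cos(2*x + pi/6)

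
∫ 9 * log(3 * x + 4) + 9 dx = 3*(3*x + 4)*log(3*x + 4) + C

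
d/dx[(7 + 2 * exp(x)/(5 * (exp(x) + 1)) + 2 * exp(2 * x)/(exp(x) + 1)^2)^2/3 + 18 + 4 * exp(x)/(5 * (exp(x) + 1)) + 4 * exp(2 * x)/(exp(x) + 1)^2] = (2728*exp(4*x) + 4736*exp(3*x) + 2608*exp(2*x) + 200*exp(x))/(75*exp(5*x) + 375*exp(4*x) + 750*exp(3*x) + 750*exp(2*x) + 375*exp(x) + 75)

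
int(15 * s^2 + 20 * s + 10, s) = 5*s^3 + 10*s^2 + 10*s + C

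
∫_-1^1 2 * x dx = 0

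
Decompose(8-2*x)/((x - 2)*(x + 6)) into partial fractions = -5/(2*(x + 6)) + 1/(2*(x - 2))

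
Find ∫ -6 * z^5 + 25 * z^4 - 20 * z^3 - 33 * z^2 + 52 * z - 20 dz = -z^6 + 5*z^5 - 5*z^4 - 11*z^3 + 26*z^2 - 20*z + C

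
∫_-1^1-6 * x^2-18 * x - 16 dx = -36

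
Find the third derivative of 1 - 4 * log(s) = -8/s^3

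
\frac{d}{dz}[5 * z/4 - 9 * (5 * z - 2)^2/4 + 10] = 185/4 - 225*z/2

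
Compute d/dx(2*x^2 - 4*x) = 4*x - 4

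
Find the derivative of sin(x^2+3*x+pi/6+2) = (2*x + 3)*cos(x^2 + 3*x + pi/6 + 2)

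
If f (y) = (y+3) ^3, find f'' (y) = 6*y + 18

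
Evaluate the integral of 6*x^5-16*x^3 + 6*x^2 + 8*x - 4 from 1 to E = (-2*E + 1 + exp(3))^2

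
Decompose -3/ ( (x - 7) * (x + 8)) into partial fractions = 1/(5*(x + 8)) - 1/(5*(x - 7))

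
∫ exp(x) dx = exp(x) + C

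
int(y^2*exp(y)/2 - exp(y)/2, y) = (y - 1)^2*exp(y)/2 + C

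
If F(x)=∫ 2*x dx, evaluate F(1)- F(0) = 1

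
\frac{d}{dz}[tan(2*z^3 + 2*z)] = 6*z^2*tan(2*z^3 + 2*z)^2 + 6*z^2 + 2*tan(2*z^3 + 2*z)^2 + 2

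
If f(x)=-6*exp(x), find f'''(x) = -6*exp(x)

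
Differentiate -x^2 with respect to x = -2*x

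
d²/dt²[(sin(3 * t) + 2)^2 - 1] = -36*sin(3*t) + 18*cos(6*t)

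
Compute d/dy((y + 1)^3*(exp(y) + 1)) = y^3*exp(y) + 6*y^2*exp(y) + 3*y^2 + 9*y*exp(y) + 6*y + 4*exp(y) + 3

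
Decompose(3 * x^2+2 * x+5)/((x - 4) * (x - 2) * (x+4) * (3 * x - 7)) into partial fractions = -702/(95*(3*x - 7)) - 15/(304*(x + 4)) + 7/(4*(x - 2)) + 61/(80*(x - 4))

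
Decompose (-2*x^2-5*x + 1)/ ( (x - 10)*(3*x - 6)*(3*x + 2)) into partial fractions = 31/(768*(3*x + 2)) + 17/(192*(x - 2)) - 83/(256*(x - 10))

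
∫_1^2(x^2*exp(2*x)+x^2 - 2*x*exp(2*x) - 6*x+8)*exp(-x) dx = -E + exp(-1)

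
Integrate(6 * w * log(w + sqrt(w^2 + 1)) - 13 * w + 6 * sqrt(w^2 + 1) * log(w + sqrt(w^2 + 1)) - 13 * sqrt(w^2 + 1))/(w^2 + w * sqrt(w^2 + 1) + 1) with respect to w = (3*log(w + sqrt(w^2 + 1)) - 13)*log(w + sqrt(w^2 + 1)) + C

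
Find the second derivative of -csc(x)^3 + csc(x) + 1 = (-1 + 11/sin(x)^2 - 12/sin(x)^4)/sin(x)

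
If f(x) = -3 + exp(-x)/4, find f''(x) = exp(-x)/4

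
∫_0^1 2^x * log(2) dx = 1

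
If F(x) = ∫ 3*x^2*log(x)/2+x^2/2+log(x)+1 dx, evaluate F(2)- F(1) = 6*log(2)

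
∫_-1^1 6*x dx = 0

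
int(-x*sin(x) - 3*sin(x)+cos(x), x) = (x + 3)*cos(x) + C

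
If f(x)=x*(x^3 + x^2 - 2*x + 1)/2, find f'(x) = 2*x^3 + 3*x^2/2 - 2*x + 1/2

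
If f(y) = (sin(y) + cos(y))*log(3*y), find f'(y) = sqrt(2)*(y*log(y)*cos(y + pi/4) + y*log(3)*cos(y + pi/4) + sin(y + pi/4))/y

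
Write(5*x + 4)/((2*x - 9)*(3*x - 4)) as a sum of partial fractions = -32/(19*(3*x - 4)) + 53/(19*(2*x - 9))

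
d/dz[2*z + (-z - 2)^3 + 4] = -3*z^2 - 12*z - 10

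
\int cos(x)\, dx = sin(x) + C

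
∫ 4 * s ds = 2*s^2 + C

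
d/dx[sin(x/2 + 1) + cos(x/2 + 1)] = sqrt(2)*cos(x/2 + pi/4 + 1)/2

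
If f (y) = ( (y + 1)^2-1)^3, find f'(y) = 6*y^5 + 30*y^4 + 48*y^3 + 24*y^2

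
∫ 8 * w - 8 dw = 4*w^2 - 8*w + C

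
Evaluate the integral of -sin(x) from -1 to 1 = 0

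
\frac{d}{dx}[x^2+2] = 2*x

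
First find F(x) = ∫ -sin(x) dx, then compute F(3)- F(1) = cos(3) - cos(1)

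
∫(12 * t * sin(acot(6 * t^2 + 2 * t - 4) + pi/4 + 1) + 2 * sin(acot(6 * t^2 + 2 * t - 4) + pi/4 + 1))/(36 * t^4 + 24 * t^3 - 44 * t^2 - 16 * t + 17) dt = cos(acot(6*t^2 + 2*t - 4) + pi/4 + 1) + C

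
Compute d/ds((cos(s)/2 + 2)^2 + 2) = -(cos(s)/2 + 2)*sin(s)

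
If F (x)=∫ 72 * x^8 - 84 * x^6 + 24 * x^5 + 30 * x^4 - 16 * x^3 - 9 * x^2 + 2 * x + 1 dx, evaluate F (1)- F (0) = 1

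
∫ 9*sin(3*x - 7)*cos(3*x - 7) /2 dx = 3*sin(3*x - 7)^2/4 + C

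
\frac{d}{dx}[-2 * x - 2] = -2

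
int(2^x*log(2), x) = 2^x + C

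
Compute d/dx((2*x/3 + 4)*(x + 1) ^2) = 2*x^2 + 32*x/3 + 26/3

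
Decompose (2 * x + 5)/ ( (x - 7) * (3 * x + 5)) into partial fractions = -5/(26*(3*x + 5)) + 19/(26*(x - 7))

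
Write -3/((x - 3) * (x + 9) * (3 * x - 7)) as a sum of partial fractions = 27/(68*(3*x - 7)) - 1/(136*(x + 9)) - 1/(8*(x - 3))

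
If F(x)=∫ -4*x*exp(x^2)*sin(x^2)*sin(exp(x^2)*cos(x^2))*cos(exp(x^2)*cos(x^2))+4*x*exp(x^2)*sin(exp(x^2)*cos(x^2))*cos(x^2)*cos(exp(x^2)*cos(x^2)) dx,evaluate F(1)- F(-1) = 0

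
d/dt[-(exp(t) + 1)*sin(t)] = -sqrt(2)*exp(t)*sin(t + pi/4) - cos(t)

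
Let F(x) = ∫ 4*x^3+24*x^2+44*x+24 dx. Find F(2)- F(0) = 216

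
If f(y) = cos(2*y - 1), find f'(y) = -2*sin(2*y - 1)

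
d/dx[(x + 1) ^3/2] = 3*x^2/2 + 3*x + 3/2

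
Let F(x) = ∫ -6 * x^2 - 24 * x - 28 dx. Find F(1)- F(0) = -42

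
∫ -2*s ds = -s^2 + C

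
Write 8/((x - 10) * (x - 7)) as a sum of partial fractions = -8/(3*(x - 7)) + 8/(3*(x - 10))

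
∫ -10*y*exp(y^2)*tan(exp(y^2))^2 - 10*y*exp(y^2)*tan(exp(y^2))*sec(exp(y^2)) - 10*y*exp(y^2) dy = -5*tan(exp(y^2)) - 5/cos(exp(y^2)) + C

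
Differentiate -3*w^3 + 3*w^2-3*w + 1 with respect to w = -9*w^2 + 6*w - 3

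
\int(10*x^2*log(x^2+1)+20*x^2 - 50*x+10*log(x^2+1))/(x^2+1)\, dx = 5*(2*x - 5)*log(x^2 + 1) + C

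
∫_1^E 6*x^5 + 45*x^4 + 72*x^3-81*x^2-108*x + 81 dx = -1 + (-3 + exp(2) + 3*E)^3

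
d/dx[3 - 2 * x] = -2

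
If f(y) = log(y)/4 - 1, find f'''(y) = 1/(2*y^3)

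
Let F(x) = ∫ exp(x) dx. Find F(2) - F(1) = -E + exp(2)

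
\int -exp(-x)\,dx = exp(-x) + C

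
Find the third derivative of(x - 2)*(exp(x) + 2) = x*exp(x) + exp(x)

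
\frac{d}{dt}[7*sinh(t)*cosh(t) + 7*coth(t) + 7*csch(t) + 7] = 7*(2*sinh(t)^4 + sinh(t)^2 - cosh(t) - 1)/sinh(t)^2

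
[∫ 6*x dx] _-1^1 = 0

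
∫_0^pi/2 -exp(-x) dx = -1 + exp(-pi/2)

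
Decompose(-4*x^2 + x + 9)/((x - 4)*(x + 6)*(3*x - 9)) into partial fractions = -47/(90*(x + 6)) + 8/(9*(x - 3)) - 17/(10*(x - 4))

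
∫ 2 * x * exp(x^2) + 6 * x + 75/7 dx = 3*x^2 + 75*x/7 + exp(x^2) + C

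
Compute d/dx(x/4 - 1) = 1/4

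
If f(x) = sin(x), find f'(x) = cos(x)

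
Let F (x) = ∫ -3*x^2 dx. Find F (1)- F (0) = -1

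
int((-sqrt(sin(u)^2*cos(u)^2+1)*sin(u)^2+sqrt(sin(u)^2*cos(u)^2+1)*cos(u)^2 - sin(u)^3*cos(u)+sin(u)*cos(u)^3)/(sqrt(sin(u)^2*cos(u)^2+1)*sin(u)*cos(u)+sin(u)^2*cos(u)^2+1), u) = log(sqrt(18 - 2*cos(4*u))/4 + sin(2*u)/2) + C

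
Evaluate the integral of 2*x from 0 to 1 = 1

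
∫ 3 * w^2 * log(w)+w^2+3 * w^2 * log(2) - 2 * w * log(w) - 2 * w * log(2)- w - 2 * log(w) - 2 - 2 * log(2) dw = -w*(-w^2 + w + 2)*log(2*w) + C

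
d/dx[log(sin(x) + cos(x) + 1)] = (-sin(x) + cos(x))/(sin(x) + cos(x) + 1)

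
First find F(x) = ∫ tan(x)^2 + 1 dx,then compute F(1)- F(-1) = 2*tan(1)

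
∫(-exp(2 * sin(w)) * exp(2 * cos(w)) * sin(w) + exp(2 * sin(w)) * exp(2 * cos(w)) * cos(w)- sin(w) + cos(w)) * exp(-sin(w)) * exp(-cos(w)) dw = 2*sinh(sqrt(2)*sin(w + pi/4)) + C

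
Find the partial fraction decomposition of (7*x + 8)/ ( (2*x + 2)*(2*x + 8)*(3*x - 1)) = 93/(208*(3*x - 1)) - 5/(39*(x + 4)) - 1/(48*(x + 1))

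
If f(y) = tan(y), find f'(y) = cos(y)^(-2)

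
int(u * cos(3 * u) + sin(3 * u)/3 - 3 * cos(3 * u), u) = (u/3 - 1)*sin(3*u) + C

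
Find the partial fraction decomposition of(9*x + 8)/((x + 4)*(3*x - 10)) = 57/(11*(3*x - 10)) + 14/(11*(x + 4))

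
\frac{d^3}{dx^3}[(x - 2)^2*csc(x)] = (x^2*cos(x)/sin(x) - 6*x^2*cos(x)/sin(x)^3 - 6*x - 4*x*cos(x)/sin(x) + 12*x/sin(x)^2 + 24*x*cos(x)/sin(x)^3 + 12 - 2*cos(x)/sin(x) - 24/sin(x)^2 - 24*cos(x)/sin(x)^3)/sin(x)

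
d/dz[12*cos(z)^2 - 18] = -12*sin(2*z)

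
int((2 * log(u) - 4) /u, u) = (log(u) - 2)^2 + C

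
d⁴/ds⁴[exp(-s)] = exp(-s)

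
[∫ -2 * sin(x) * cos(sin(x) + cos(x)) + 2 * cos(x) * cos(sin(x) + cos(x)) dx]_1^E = -2*sin(cos(1) + sin(1)) + 2*sin(cos(E) + sin(E))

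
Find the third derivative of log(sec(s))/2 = sin(s)/cos(s)^3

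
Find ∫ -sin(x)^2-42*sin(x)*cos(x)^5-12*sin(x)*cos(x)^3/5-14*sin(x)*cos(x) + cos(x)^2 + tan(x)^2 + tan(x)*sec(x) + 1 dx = sin(2*x)/2 + 7*cos(x)^6 + 3*cos(x)^4/5 + 7*cos(x)^2 + tan(x) + sec(x) + C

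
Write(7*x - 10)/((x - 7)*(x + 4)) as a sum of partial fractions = 38/(11*(x + 4)) + 39/(11*(x - 7))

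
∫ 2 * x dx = x^2 + C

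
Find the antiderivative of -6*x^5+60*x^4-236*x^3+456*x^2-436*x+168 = -x^6 + 12*x^5 - 59*x^4 + 152*x^3 - 218*x^2 + 168*x + C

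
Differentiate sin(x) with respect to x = cos(x)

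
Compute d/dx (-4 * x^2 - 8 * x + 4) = -8*x - 8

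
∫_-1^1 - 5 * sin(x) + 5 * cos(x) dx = 10*sin(1)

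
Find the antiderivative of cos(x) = sin(x) + C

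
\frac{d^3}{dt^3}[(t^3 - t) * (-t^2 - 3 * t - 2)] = -60*t^2 - 72*t - 6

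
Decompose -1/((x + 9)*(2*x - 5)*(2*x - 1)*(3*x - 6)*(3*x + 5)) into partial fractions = 27/(78650*(3*x + 5)) - 2/(2223*(2*x - 1)) - 2/(1725*(2*x - 5)) - 1/(317262*(x + 9)) + 1/(1089*(x - 2))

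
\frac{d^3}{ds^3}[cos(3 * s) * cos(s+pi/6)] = 32*sin(4*s + pi/6) - 4*cos(2*s + pi/3)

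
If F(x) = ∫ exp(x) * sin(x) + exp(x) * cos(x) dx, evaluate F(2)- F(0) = exp(2)*sin(2)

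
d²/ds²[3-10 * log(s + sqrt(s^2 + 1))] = (20*s^3 + 20*s^2*sqrt(s^2 + 1) + 10*s)/(2*s^5 + 2*s^4*sqrt(s^2 + 1) + 4*s^3 + 3*s^2*sqrt(s^2 + 1) + 2*s + sqrt(s^2 + 1))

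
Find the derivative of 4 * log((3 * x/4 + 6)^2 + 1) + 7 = (72*x + 576)/(9*x^2 + 144*x + 592)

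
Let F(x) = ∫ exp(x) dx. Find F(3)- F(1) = -E + exp(3)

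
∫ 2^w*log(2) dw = 2^w + C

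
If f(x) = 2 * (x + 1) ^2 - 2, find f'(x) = 4*x + 4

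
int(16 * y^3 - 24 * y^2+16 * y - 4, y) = 4*y^4 - 8*y^3 + 8*y^2 - 4*y + C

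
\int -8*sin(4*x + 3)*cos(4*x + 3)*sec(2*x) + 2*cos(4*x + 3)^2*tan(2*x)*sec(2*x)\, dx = cos(4*x + 3)^2*sec(2*x) + C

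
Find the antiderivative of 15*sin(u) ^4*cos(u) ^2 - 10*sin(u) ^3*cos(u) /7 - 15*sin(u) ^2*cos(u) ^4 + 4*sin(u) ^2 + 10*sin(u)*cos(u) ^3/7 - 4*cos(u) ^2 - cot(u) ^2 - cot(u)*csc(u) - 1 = -5*sin(u)^3*cos(u)^3 - 2*sin(2*u) - 5*cos(4*u)/56 + cot(u) + csc(u) + C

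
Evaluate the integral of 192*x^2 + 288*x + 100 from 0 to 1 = 308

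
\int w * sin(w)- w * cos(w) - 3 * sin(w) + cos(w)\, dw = -sqrt(2)*(w - 2)*sin(w + pi/4) + C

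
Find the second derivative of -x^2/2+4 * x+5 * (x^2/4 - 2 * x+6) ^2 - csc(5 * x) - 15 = 15*x^2/4 - 30*x + 69 + 25/sin(5*x) - 50/sin(5*x)^3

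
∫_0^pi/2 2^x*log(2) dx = -1 + 2^(pi/2)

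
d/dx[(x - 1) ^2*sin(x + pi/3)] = x^2*cos(x + pi/3) + 2*x*sin(x + pi/3) - 2*x*cos(x + pi/3) - 2*sin(x + pi/3) + cos(x + pi/3)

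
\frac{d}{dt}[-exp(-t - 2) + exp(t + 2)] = (exp(2*t + 4) + 1)*exp(-t - 2)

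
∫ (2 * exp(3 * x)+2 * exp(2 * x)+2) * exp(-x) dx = 2*(exp(x) + 2)*sinh(x) + C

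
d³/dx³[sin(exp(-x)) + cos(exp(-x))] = sqrt(2)*(-exp(2*x)*sin(pi/4 - exp(-x)) + 3*exp(x)*sin(pi/4 + exp(-x)) + sin(pi/4 - exp(-x)))*exp(-3*x)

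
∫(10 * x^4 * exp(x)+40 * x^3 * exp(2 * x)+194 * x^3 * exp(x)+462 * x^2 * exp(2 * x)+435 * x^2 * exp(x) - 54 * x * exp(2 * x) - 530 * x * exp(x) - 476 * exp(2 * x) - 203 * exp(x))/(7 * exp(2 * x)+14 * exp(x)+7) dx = (x^2 + 14*x - 21)*(10*x^2 + 14*x - 13)*exp(x)/(7*(exp(x) + 1)) + C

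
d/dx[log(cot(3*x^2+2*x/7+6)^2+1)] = -12*x*cot(3*x^2 + 2*x/7 + 6) - 4*cot(3*x^2 + 2*x/7 + 6)/7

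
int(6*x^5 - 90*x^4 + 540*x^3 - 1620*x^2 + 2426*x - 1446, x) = x^6 - 18*x^5 + 135*x^4 - 540*x^3 + 1213*x^2 - 1446*x + C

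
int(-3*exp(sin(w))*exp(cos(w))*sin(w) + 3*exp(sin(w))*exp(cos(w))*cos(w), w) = 3*exp(sqrt(2)*sin(w + pi/4)) + C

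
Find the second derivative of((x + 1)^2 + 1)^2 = 12*x^2 + 24*x + 16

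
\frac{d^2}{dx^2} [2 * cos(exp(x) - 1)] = -2*(exp(x)*cos(exp(x) - 1) + sin(exp(x) - 1))*exp(x)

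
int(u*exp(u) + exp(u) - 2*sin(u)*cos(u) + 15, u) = u*exp(u) + 15*u + cos(u)^2 + C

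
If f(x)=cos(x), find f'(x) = -sin(x)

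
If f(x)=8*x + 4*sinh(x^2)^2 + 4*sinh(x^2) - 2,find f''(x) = 16*x^2*sinh(x^2) + 32*x^2*cosh(2*x^2) + 8*sinh(2*x^2) + 8*cosh(x^2)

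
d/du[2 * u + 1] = 2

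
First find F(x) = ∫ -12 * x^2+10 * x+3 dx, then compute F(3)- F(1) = -58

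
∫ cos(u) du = sin(u) + C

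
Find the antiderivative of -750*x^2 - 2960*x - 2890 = -250*x^3 - 1480*x^2 - 2890*x + C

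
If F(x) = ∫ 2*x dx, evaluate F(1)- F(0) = 1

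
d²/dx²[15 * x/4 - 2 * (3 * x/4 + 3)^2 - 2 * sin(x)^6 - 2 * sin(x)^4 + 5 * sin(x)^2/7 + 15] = 72*sin(x)^6 - 28*sin(x)^4 - 188*sin(x)^2/7 - 23/28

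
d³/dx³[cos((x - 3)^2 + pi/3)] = 8*x^3*sin(x^2 - 6*x + pi/3 + 9) - 72*x^2*sin(x^2 - 6*x + pi/3 + 9) + 216*x*sin(x^2 - 6*x + pi/3 + 9) - 12*x*cos(x^2 - 6*x + pi/3 + 9) - 216*sin(x^2 - 6*x + pi/3 + 9) + 36*cos(x^2 - 6*x + pi/3 + 9)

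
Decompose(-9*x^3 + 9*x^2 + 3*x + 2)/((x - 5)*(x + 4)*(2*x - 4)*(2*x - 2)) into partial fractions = -71/(108*(x + 4)) + 1/(16*(x - 1)) + 7/(18*(x - 2)) - 883/(432*(x - 5))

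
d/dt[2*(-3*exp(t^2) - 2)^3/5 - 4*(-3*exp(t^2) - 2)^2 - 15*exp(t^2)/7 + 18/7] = -324*t*exp(3*t^2)/5 - 1152*t*exp(2*t^2)/5 - 4518*t*exp(t^2)/35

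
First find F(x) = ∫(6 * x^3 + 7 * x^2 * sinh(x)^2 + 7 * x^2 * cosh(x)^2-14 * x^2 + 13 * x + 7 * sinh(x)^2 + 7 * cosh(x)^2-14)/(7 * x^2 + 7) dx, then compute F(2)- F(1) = -sinh(2)/2 - 5/7 - log(2)/2 + log(5)/2 + sinh(4)/2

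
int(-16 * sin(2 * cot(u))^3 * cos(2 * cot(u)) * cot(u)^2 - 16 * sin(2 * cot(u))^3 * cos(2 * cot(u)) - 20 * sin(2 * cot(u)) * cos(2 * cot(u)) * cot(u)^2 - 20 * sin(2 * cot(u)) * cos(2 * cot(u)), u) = (2*sin(2*cot(u))^2 + 5)*sin(2*cot(u))^2 + C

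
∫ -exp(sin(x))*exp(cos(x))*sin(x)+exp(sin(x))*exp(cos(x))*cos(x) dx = exp(sqrt(2)*sin(x + pi/4)) + C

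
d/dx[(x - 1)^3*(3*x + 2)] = 12*x^3 - 21*x^2 + 6*x + 3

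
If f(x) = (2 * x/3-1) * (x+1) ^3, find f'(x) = 8*x^3/3 + 3*x^2 - 2*x - 7/3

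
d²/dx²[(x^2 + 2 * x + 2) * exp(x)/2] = x^2*exp(x)/2 + 3*x*exp(x) + 4*exp(x)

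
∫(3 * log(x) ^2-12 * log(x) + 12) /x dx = (log(x) - 2)^3 + C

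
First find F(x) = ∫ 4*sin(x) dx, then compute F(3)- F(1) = 4*cos(1) - 4*cos(3)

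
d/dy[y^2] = 2*y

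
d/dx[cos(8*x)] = -8*sin(8*x)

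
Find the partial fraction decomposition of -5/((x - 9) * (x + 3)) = 5/(12*(x + 3)) - 5/(12*(x - 9))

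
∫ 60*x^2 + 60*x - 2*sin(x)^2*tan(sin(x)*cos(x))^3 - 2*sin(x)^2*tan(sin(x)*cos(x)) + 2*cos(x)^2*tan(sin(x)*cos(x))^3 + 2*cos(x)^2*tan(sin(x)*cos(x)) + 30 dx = 10*(2*x + 1)*(x^2 + x + 1) + tan(sin(2*x)/2)^2 + C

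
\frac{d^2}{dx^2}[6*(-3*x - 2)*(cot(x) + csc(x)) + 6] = 6*(3*x - 6*x*cos(x)/sin(x)^2 - 6*x/sin(x)^2 + 2 + 6*cos(x)/sin(x) + 6/sin(x) - 4*cos(x)/sin(x)^2 - 4/sin(x)^2)/sin(x)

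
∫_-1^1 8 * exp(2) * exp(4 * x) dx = -2*exp(-2) + 2*exp(6)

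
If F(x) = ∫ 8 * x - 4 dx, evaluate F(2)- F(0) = 8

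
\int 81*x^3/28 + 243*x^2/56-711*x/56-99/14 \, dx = 81*x^4/112 + 81*x^3/56 - 711*x^2/112 - 99*x/14 + C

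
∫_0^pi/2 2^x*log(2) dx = -1 + 2^(pi/2)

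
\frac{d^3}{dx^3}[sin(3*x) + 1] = -27*cos(3*x)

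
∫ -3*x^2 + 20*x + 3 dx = -x^3 + 10*x^2 + 3*x + C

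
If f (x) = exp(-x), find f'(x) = -exp(-x)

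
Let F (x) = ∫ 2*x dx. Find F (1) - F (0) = 1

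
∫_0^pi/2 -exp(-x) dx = -1 + exp(-pi/2)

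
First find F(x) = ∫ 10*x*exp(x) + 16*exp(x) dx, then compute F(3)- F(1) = -16*E + 36*exp(3)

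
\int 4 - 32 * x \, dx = -16*x^2 + 4*x + C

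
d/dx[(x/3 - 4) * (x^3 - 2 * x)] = 4*x^3/3 - 12*x^2 - 4*x/3 + 8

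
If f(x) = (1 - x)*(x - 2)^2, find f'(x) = -3*x^2 + 10*x - 8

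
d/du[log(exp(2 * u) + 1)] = 2*exp(2*u)/(exp(2*u) + 1)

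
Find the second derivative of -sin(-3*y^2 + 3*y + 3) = 36*y^2*sin(-3*y^2 + 3*y + 3) - 36*y*sin(-3*y^2 + 3*y + 3) + 9*sin(-3*y^2 + 3*y + 3) + 6*cos(-3*y^2 + 3*y + 3)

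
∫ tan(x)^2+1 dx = tan(x) + C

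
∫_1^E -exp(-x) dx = -exp(-1) + exp(-E)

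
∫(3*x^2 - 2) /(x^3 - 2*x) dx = log(x*(x^2 - 2)) + C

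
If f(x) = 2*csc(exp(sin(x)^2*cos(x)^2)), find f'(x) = 4*exp(sin(x)^2*cos(x)^2)*sin(x)^3*cos(x)*cot(exp(sin(x)^2*cos(x)^2))*csc(exp(sin(x)^2*cos(x)^2)) - 4*exp(sin(x)^2*cos(x)^2)*sin(x)*cos(x)^3*cot(exp(sin(x)^2*cos(x)^2))*csc(exp(sin(x)^2*cos(x)^2))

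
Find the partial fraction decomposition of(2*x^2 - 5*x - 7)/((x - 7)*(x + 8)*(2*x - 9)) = -44/(125*(2*x - 9)) + 161/(375*(x + 8)) + 56/(75*(x - 7))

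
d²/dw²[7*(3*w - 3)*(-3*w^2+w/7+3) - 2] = 132 - 378*w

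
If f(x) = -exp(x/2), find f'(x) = -exp(x/2)/2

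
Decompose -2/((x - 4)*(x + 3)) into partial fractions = 2/(7*(x + 3)) - 2/(7*(x - 4))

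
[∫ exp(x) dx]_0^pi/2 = -1 + exp(pi/2)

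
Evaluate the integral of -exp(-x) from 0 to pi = -1 + exp(-pi)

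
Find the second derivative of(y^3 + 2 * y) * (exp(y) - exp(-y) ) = (y^3*exp(2*y) - y^3 + 6*y^2*exp(2*y) + 6*y^2 + 8*y*exp(2*y) - 8*y + 4*exp(2*y) + 4)*exp(-y)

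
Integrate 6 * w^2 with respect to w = 2*w^3 + C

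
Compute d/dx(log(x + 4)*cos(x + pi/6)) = (-x*log(x + 4)*sin(x + pi/6) - 4*log(x + 4)*sin(x + pi/6) + cos(x + pi/6))/(x + 4)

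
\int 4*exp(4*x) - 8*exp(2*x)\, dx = (exp(2*x) - 2)^2 + C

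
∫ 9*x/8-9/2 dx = 9*x^2/16 - 9*x/2 + C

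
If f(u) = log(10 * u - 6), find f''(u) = -25/(25*u^2 - 30*u + 9)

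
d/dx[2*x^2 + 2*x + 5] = 4*x + 2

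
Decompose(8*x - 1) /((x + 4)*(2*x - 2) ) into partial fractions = 33/(10*(x + 4)) + 7/(10*(x - 1))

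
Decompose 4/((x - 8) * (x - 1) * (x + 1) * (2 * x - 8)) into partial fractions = -1/(45*(x + 1)) + 1/(21*(x - 1)) - 1/(30*(x - 4)) + 1/(126*(x - 8))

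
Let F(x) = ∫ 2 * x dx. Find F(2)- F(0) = 4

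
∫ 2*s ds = s^2 + C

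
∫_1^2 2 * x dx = 3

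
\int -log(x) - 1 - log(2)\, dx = -x*log(2*x) + C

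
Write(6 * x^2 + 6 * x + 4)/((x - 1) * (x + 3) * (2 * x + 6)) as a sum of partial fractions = 5/(2*(x + 3)) - 5/(x + 3)^2 + 1/(2*(x - 1))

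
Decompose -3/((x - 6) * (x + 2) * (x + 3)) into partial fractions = -1/(3*(x + 3)) + 3/(8*(x + 2)) - 1/(24*(x - 6))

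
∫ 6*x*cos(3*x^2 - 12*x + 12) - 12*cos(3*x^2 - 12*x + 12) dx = sin(3*(x - 2)^2) + C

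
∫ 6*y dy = 3*y^2 + C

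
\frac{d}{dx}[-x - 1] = -1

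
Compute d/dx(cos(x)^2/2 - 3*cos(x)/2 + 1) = (3/2 - cos(x))*sin(x)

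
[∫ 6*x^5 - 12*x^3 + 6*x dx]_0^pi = 1 + (-1 + pi)^3*(1 + pi)^3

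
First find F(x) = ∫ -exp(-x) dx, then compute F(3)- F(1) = -exp(-1) + exp(-3)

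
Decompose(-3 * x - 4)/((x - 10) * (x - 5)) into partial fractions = 19/(5*(x - 5)) - 34/(5*(x - 10))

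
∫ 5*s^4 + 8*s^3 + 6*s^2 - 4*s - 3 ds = s^5 + 2*s^4 + 2*s^3 - 2*s^2 - 3*s + C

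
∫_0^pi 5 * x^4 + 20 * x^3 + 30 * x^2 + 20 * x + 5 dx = -1 + (1 + pi)^5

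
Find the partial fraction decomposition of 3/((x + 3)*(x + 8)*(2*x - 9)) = 4/(125*(2*x - 9)) + 3/(125*(x + 8)) - 1/(25*(x + 3))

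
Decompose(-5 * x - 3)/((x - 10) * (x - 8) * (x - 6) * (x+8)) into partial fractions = -37/(4032*(x + 8)) - 33/(112*(x - 6)) + 43/(64*(x - 8)) - 53/(144*(x - 10))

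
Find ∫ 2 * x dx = x^2 + C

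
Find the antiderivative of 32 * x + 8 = 16*x^2 + 8*x + C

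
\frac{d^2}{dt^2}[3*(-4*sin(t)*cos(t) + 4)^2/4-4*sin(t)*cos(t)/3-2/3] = 48*(1 - cos(2*t))^2 + 152*sin(2*t)/3 + 96*cos(2*t) - 72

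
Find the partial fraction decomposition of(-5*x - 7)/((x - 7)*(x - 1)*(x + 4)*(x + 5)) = -1/(4*(x + 5)) + 13/(55*(x + 4)) + 1/(15*(x - 1)) - 7/(132*(x - 7))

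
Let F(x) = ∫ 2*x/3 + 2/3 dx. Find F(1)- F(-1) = 4/3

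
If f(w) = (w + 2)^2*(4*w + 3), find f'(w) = 12*w^2 + 38*w + 28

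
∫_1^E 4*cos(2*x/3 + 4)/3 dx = 2*sin(2*E/3 + 4) - 2*sin(14/3)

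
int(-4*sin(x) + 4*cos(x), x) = 4*sqrt(2)*sin(x + pi/4) + C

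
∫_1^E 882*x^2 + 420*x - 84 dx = -420 - 84*E + 210*exp(2) + 294*exp(3)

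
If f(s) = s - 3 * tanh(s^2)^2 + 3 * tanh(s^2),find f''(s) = -72*s^2*(1 - 1/cosh(s^2)^2)^2 - 24*s^2*sinh(s^2)/cosh(s^2)^3 + 72*s^2 - 96*s^2/cosh(s^2)^2 - 12*sinh(s^2)/cosh(s^2)^3 + 6/cosh(s^2)^2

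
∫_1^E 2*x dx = -1 + exp(2)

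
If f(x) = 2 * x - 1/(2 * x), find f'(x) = (4*x^2 + 1)/(2*x^2)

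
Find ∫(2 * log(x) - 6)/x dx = (log(x) - 3)^2 + C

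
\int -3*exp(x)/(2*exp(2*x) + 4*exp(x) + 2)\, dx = (-7*exp(x) - 4)/(2*(exp(x) + 1)) + C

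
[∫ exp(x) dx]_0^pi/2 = -1 + exp(pi/2)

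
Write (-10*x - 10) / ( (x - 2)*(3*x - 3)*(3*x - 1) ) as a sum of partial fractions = -4/(3*x - 1) + 10/(3*(x - 1)) - 2/(x - 2)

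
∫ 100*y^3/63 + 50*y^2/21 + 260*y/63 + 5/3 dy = 25*y^4/63 + 50*y^3/63 + 130*y^2/63 + 5*y/3 + C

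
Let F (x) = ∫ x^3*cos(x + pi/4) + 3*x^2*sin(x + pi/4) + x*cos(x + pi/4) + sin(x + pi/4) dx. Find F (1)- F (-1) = 2*sqrt(2)*cos(1)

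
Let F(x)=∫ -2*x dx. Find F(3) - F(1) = -8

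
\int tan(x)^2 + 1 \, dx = tan(x) + C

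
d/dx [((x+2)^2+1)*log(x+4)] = (2*x^2*log(x + 4) + x^2 + 12*x*log(x + 4) + 4*x + 16*log(x + 4) + 5)/(x + 4)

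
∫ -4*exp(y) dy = -4*exp(y) + C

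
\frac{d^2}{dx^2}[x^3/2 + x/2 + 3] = 3*x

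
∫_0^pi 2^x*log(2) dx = -1 + 2^pi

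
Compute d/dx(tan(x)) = cos(x)^(-2)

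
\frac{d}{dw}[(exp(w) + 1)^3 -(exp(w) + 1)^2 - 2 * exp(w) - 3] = 3*exp(3*w) + 4*exp(2*w) - exp(w)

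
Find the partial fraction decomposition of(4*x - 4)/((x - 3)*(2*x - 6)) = 2/(x - 3) + 4/(x - 3)^2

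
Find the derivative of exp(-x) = -exp(-x)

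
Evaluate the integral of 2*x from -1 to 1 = 0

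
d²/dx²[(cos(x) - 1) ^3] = -9*cos(x)^3 + 12*cos(x)^2 + 3*cos(x) - 6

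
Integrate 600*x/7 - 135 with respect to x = 300*x^2/7 - 135*x + C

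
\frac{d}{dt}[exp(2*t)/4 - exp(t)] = exp(2*t)/2 - exp(t)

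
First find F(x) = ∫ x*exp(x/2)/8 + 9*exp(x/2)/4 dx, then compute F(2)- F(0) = -4 + 9*E/2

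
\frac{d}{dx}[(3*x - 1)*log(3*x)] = (3*x*log(x) + 3*x + 3*x*log(3) - 1)/x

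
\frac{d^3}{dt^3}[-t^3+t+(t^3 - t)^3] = 504*t^6 - 630*t^4 + 180*t^2 - 12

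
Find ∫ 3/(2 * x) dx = 3*log(x)/2 + C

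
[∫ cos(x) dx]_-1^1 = 2*sin(1)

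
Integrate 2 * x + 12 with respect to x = x^2 + 12*x + C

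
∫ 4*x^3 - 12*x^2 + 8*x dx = x^4 - 4*x^3 + 4*x^2 + C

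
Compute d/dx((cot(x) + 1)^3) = -3*(1 + tan(x)^(-2))*(tan(x) + 1)^2/tan(x)^2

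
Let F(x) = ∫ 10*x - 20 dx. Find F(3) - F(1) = 0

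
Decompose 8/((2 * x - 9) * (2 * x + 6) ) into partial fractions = 8/(15*(2*x - 9)) - 4/(15*(x + 3))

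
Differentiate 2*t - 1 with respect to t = 2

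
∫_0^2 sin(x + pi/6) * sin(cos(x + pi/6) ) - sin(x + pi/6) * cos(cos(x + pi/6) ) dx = -sin(sqrt(3)/2) + sin(cos(pi/6 + 2)) - cos(sqrt(3)/2) + cos(cos(pi/6 + 2))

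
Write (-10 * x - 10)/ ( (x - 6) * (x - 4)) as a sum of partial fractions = 25/(x - 4) - 35/(x - 6)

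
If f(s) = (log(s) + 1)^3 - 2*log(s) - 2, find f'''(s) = (6*log(s)^2 - 6*log(s) - 10)/s^3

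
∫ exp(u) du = exp(u) + C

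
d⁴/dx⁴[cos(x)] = cos(x)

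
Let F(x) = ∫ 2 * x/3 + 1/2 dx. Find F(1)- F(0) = 5/6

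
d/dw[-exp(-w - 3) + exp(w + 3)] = (exp(2*w + 6) + 1)*exp(-w - 3)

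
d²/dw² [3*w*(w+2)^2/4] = 9*w/2 + 6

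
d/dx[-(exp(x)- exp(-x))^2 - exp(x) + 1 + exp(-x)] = (-2*exp(4*x) - exp(3*x) - exp(x) + 2)*exp(-2*x)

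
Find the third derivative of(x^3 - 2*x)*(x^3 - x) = 120*x^3 - 72*x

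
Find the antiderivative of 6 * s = 3*s^2 + C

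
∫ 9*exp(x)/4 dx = 9*exp(x)/4 + C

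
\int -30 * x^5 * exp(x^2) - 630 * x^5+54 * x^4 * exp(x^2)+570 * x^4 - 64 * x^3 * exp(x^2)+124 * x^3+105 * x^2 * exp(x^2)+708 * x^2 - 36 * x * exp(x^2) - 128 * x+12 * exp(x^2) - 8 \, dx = (5*x - 4)*(7*x^2 + 5*x + exp(x^2) + 6)*(-3*x^3 + 3*x^2 + 2*x + 4) + C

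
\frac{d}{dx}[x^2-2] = 2*x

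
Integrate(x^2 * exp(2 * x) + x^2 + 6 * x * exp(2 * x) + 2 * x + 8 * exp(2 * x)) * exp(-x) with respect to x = 2*(x + 2)^2*sinh(x) + C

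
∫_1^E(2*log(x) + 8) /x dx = 9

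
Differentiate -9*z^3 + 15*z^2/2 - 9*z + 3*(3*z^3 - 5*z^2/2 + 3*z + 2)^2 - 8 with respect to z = 162*z^5 - 225*z^4 + 291*z^3 - 54*z^2 + 9*z + 27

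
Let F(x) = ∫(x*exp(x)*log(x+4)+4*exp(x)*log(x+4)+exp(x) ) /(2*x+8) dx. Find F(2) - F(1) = -E*log(5)/2 + exp(2)*log(6)/2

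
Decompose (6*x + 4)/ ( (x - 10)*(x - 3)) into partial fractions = -22/(7*(x - 3)) + 64/(7*(x - 10))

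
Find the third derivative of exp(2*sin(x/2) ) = (-3*sin(x) + 2*cos(x/2) + cos(3*x/2))*exp(2*sin(x/2))/4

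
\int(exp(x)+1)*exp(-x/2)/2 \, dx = 2*sinh(x/2) + C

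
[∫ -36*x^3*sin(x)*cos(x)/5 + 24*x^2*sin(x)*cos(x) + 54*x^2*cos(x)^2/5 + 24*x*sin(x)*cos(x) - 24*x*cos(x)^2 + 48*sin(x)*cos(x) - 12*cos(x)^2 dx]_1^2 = -336*cos(2)^2/5 + 222*cos(1)^2/5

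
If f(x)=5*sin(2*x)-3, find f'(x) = 10*cos(2*x)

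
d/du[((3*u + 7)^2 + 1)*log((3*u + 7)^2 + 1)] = 18*u*log(9*u^2 + 42*u + 50) + 18*u + 42*log(9*u^2 + 42*u + 50) + 42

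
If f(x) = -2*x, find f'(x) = -2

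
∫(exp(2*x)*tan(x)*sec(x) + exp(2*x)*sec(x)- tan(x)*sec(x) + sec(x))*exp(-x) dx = 2*sinh(x)*sec(x) + C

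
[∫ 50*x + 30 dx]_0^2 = 160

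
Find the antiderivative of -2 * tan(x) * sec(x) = -2*sec(x) + C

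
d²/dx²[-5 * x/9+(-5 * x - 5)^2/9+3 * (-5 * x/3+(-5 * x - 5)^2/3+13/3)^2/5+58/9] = 500*x^2 + 900*x + 4760/9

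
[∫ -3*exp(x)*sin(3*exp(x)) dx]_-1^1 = -cos(3*exp(-1)) + cos(3*E)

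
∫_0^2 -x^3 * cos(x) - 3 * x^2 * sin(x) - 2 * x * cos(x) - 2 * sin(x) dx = -12*sin(2)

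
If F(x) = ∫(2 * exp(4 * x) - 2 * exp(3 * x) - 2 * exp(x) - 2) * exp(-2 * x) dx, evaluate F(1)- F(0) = -1 + (-1 - exp(-1) + E)^2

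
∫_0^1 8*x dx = 4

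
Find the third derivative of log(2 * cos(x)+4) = (2*sin(x) - sin(2*x))/(cos(x) + 2)^3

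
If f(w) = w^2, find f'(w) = 2*w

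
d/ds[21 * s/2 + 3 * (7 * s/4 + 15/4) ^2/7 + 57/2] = 21*s/8 + 129/8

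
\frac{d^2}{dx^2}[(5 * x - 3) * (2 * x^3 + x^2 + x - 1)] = 120*x^2 - 6*x + 4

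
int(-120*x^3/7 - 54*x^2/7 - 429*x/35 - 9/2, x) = -30*x^4/7 - 18*x^3/7 - 429*x^2/70 - 9*x/2 + C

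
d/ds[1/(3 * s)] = -1/(3*s^2)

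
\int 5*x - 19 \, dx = 5*x^2/2 - 19*x + C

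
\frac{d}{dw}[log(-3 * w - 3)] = 1/(w + 1)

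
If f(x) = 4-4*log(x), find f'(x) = -4/x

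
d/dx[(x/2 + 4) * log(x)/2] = (x*log(x) + x + 8)/(4*x)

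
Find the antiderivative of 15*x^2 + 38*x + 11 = 5*x^3 + 19*x^2 + 11*x + C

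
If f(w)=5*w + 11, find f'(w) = 5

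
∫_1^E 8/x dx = 8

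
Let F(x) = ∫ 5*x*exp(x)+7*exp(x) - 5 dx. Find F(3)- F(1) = -7*E - 10 + 17*exp(3)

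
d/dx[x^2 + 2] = 2*x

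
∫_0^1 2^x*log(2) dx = 1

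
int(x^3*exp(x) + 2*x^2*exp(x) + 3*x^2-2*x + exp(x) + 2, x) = (exp(x) + 1)*(x^3 - x^2 + 2*x - 1) + C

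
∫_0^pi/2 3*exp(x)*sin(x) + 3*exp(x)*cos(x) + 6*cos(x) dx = 6 + 3*exp(pi/2)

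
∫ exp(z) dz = exp(z) + C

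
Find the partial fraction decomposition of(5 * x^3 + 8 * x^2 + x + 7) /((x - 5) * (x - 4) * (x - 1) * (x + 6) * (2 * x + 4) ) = -113/(880*(x + 6)) + 1/(336*(x + 2)) + 1/(24*(x - 1)) - 51/(40*(x - 4)) + 837/(616*(x - 5))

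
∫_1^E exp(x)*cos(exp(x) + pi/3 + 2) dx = sin(pi/3 + 2 + exp(E)) - sin(pi/3 + 2 + E)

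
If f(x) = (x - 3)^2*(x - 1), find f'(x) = 3*x^2 - 14*x + 15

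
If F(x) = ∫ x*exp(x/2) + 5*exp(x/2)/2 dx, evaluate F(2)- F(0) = -1 + 5*E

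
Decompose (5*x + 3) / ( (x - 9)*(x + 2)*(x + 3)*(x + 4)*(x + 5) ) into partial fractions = -11/(42*(x + 5)) + 17/(26*(x + 4)) - 1/(2*(x + 3)) + 7/(66*(x + 2)) + 2/(1001*(x - 9))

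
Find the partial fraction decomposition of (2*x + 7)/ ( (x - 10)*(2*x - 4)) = -11/(16*(x - 2)) + 27/(16*(x - 10))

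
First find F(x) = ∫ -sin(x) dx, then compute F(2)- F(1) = -cos(1) + cos(2)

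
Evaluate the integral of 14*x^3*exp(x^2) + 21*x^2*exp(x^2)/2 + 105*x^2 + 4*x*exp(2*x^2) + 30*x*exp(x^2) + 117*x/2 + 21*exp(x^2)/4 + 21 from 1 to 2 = -(E + 9)*(E + 45/4) + (14 + exp(4))*(65/2 + exp(4))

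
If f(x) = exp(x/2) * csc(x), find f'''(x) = (-11/8 + cos(x)/(4*sin(x)) + 3/sin(x)^2 - 6*cos(x)/sin(x)^3)*exp(x/2)/sin(x)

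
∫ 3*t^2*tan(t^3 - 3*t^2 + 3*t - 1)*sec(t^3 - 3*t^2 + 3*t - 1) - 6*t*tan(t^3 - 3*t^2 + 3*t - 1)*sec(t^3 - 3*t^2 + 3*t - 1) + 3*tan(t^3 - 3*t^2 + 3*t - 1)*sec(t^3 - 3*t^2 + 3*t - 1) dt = sec((t - 1)^3) + C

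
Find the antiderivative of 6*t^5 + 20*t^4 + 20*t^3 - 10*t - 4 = t^6 + 4*t^5 + 5*t^4 - 5*t^2 - 4*t + C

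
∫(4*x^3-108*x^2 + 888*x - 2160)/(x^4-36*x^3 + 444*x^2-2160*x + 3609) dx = log((-6*x + (x - 6)^2 + 24)^2/9 + 1) + C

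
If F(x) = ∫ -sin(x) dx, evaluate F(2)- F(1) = -cos(1) + cos(2)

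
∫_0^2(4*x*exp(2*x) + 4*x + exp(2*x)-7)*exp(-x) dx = -5*exp(-2) + 5*exp(2)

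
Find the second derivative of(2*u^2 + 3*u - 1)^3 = 240*u^4 + 720*u^3 + 504*u^2 - 54*u - 42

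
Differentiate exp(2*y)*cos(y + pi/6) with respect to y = (-sin(y + pi/6) + 2*cos(y + pi/6))*exp(2*y)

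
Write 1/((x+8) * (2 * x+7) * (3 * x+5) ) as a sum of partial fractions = 9/(209*(3*x + 5)) - 4/(99*(2*x + 7)) + 1/(171*(x + 8))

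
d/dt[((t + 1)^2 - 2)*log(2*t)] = (2*t^2*log(t) + t^2 + 2*t^2*log(2) + 2*t*log(t) + 2*t*log(2) + 2*t - 1)/t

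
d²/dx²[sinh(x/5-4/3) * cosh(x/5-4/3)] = 2*sinh(2*x/5 - 8/3)/25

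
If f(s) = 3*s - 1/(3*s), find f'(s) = (9*s^2 + 1)/(3*s^2)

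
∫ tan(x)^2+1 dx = tan(x) + C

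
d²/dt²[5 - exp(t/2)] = -exp(t/2)/4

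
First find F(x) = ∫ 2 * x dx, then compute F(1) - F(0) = 1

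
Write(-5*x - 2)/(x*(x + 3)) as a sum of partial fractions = -13/(3*(x + 3)) - 2/(3*x)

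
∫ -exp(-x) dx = exp(-x) + C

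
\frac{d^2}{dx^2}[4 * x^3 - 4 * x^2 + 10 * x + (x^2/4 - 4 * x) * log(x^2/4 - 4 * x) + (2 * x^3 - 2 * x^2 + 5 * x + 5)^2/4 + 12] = (60*x^6 - 1040*x^5 + 1424*x^4 - 2256*x^3 + x^2*log(x^2/4 - 4*x) - 776*x^2 - 16*x*log(x^2/4 - 4*x) + 128*x + 128)/(2*x^2 - 32*x)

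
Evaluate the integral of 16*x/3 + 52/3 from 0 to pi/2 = -8 + (2 + 2*pi)*(pi/3 + 4)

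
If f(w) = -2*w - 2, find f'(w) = -2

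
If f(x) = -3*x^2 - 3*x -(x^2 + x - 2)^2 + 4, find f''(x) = -12*x^2 - 12*x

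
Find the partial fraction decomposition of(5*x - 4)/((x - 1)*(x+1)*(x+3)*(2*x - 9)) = 148/(1155*(2*x - 9)) + 19/(120*(x + 3)) - 9/(44*(x + 1)) - 1/(56*(x - 1))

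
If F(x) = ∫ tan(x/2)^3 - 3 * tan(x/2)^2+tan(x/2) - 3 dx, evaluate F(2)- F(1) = -(-3 + tan(1/2))^2 + (-3 + tan(1))^2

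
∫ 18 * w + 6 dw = 9*w^2 + 6*w + C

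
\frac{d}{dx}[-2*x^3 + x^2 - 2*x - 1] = -6*x^2 + 2*x - 2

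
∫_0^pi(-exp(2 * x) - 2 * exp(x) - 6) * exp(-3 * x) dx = -4 + 2*exp(-3*pi) + exp(-2*pi) + exp(-pi)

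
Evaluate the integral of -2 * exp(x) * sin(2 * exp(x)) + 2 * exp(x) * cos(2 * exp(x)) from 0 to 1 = -sin(2) + sin(2*E) - cos(2) + cos(2*E)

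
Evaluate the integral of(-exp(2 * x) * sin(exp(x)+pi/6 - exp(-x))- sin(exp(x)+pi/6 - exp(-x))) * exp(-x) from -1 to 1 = -sin(E - exp(-1))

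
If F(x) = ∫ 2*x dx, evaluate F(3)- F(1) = 8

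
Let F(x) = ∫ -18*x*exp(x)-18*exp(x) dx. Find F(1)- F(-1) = -18*E - 18*exp(-1)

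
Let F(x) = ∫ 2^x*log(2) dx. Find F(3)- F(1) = 6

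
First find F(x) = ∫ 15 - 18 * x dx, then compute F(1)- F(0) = 6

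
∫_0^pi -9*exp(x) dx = 9 - 9*exp(pi)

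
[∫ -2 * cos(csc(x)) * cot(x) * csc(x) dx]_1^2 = -2*sin(csc(1)) + 2*sin(csc(2))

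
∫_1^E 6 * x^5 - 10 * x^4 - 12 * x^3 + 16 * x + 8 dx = -16 + (-exp(2) - 2*E - 2 + exp(3))^2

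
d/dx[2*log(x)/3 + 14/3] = 2/(3*x)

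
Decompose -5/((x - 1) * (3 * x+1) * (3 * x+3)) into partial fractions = 15/(8*(3*x + 1)) - 5/(12*(x + 1)) - 5/(24*(x - 1))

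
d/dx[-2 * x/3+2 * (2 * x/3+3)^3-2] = 16*x^2/9 + 16*x + 106/3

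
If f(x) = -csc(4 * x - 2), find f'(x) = 4*cot(4*x - 2)*csc(4*x - 2)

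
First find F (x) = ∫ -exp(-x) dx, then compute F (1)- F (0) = -1 + exp(-1)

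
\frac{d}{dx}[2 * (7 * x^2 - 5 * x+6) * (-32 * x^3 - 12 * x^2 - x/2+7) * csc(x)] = (448*x^5*cos(x)/sin(x) - 2240*x^4 - 152*x^4*cos(x)/sin(x) + 608*x^3 + 271*x^3*cos(x)/sin(x) - 813*x^2 + 41*x^2*cos(x)/sin(x) - 82*x + 76*x*cos(x)/sin(x) - 76 - 84*cos(x)/sin(x))/sin(x)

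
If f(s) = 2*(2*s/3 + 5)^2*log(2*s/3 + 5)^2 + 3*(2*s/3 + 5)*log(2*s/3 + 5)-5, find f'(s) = 16*s*log(2*s/3 + 5)^2/9 + 16*s*log(2*s/3 + 5)/9 + 40*log(2*s/3 + 5)^2/3 + 46*log(2*s/3 + 5)/3 + 2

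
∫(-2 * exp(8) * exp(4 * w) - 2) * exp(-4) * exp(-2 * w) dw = -2*sinh(2*w + 4) + C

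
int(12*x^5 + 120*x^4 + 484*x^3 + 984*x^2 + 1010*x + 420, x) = 2*x^6 + 24*x^5 + 121*x^4 + 328*x^3 + 505*x^2 + 420*x + C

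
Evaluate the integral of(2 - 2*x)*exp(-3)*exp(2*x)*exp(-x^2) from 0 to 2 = 0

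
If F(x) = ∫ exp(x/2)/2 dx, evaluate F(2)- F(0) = -1 + E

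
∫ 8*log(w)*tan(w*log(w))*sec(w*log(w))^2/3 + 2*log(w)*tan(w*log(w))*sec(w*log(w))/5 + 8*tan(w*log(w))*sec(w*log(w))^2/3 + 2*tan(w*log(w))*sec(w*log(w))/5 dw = 2*(3 + 10/cos(w*log(w)))/(15*cos(w*log(w))) + C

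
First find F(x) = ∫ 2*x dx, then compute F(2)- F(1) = 3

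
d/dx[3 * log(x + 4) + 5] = 3/(x + 4)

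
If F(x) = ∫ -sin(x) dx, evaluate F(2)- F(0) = -1 + cos(2)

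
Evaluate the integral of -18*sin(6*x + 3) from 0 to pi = 0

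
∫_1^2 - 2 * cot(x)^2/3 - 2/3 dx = -2*cot(1)/3 + 2*cot(2)/3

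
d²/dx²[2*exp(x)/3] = 2*exp(x)/3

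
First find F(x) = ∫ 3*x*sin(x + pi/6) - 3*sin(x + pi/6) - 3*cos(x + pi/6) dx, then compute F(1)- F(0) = -3*sqrt(3)/2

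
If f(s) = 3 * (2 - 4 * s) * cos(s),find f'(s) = 12*s*sin(s) - 6*sin(s) - 12*cos(s)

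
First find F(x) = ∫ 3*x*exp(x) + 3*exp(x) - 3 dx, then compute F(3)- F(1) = -3*E - 6 + 9*exp(3)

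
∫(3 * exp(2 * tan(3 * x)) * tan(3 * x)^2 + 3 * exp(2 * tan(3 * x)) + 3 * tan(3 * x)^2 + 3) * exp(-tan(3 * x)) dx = exp(tan(3*x)) - exp(-tan(3*x)) + C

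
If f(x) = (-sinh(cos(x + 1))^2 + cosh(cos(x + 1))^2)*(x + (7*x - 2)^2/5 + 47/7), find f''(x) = 98/5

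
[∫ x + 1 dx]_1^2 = 5/2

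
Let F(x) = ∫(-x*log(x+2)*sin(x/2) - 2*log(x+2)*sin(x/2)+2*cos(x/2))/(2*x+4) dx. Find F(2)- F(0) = (-1 + 2*cos(1))*log(2)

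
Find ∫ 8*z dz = 4*z^2 + C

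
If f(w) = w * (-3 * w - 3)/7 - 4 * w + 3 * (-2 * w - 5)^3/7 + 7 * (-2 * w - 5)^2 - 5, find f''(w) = 26/7 - 144*w/7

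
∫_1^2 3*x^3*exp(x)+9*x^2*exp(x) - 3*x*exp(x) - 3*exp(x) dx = 18*exp(2)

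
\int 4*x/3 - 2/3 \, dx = 2*x^2/3 - 2*x/3 + C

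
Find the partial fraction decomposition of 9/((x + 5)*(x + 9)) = -9/(4*(x + 9)) + 9/(4*(x + 5))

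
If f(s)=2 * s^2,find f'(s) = 4*s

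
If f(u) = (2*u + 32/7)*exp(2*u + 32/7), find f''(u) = 8*u*exp(2*u + 32/7) + 184*exp(2*u + 32/7)/7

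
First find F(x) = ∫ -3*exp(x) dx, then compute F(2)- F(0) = 3 - 3*exp(2)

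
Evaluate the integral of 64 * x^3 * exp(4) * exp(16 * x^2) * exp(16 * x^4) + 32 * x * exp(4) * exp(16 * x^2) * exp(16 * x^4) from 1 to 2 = -exp(36) + exp(324)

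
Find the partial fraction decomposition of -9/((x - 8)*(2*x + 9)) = 18/(25*(2*x + 9)) - 9/(25*(x - 8))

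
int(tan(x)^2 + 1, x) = tan(x) + C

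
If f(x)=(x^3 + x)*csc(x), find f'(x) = (-x^3*cos(x)/sin(x) + 3*x^2 - x*cos(x)/sin(x) + 1)/sin(x)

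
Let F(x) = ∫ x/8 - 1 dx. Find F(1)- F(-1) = -2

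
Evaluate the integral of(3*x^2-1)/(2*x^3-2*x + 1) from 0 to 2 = log(13)/2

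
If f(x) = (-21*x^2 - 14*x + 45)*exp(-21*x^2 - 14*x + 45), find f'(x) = (882*x^3 + 882*x^2 - 1736*x - 644)*exp(-21*x^2 - 14*x + 45)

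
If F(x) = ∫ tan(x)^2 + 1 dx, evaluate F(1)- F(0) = tan(1)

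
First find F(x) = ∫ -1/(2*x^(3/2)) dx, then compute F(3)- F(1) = -1 + sqrt(3)/3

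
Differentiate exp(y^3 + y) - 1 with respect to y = 3*y^2*exp(y^3 + y) + exp(y^3 + y)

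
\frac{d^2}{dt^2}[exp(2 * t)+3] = 4*exp(2*t)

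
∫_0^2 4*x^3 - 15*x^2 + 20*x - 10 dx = -4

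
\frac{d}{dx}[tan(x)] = cos(x)^(-2)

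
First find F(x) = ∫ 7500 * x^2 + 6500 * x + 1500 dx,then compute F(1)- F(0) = 7250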